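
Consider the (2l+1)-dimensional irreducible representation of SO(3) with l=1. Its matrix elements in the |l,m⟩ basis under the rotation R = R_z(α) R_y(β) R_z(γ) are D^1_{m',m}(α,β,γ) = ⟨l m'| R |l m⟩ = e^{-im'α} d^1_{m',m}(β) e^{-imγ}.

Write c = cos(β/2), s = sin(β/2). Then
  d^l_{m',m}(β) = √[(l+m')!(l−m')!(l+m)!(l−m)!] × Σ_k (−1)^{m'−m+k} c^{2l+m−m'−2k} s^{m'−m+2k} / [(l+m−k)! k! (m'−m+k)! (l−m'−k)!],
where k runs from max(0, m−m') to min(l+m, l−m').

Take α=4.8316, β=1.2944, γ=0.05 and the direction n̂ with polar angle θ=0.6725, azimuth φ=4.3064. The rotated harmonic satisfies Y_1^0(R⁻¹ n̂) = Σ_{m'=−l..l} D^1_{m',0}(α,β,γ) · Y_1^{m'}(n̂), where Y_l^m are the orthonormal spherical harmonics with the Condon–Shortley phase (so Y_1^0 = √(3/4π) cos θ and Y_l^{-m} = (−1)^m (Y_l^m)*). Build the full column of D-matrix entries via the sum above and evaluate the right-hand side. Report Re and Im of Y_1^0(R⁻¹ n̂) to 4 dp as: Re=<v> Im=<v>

Re=0.3577 Im=0.0000

Need the full column D^1_{m',0} for m'=−1..1 at α=4.8316, β=1.2944, γ=0.05.
cos(β/2)=0.797775, sin(β/2)=0.602955
d^1_{-1,0}: single k=1 term ⇒ +0.680269;  D = +0.080904-0.675441i
d^1_{0,0}: k∈[0..1] ⇒ +0.636445 -0.363555 = +0.272891;  D = +0.272891+0.000000i
d^1_{1,0}: single k=0 term ⇒ -0.680269;  D = -0.080904-0.675441i
Y_1^{m'}(θ=0.6725,φ=4.3064) and Σ D·Y over m':
  (+0.0809-0.6754i)·(-0.0850+0.1977i)  (+0.2729+0.0000i)·(+0.3822+0.0000i)  (-0.0809-0.6754i)·(+0.0850+0.1977i)
Y_1^0(R⁻¹ n̂) = +0.357658+0.000000i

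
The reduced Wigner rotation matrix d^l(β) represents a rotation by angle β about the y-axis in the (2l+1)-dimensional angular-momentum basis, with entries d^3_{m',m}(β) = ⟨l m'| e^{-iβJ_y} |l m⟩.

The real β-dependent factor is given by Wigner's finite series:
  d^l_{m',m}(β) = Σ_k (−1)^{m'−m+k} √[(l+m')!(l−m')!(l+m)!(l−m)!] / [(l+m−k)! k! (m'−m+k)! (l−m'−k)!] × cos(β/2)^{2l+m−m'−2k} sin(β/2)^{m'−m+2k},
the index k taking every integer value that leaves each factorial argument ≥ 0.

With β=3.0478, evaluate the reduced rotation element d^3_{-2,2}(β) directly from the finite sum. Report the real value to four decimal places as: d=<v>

d^3_{-2,2}(β=3.0478) via Wigner's sum:
With c≡cos(β/2)=0.046879 and s≡sin(β/2)=0.998901, N=[1·120·120·1]^{1/2}=120.000000
The bounds max(0,m−m')=4 and min(l+m,l−m')=5 give 2 terms
  k=4: (−1)^0·120.0000/(24)·0.0469^2·0.9989^4 = +0.010940
  k=5: (−1)^1·120.0000/(120)·0.0469^0·0.9989^6 = -0.993422
d^3_{-2,2}(3.0478) = +0.010940 -0.993422 = -0.982481

d=-0.9825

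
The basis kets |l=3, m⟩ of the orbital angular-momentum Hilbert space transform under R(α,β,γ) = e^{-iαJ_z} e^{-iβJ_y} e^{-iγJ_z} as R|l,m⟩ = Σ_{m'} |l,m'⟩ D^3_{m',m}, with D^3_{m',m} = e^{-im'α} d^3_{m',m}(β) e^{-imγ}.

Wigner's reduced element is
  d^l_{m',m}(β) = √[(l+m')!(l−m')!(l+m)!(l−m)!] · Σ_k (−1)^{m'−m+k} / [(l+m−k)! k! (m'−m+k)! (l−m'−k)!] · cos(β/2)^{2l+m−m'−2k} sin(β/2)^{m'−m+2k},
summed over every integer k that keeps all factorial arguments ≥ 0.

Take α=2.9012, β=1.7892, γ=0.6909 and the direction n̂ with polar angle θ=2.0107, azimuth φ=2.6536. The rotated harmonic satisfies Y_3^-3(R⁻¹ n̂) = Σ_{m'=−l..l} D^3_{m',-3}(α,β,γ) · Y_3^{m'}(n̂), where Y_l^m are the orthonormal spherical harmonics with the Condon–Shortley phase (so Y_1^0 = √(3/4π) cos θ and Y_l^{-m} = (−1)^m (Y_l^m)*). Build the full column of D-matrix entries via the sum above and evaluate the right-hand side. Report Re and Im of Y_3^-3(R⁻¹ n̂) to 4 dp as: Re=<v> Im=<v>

Re=-0.0040 Im=-0.0126

Need the full column D^3_{m',-3} for m'=−3..3 at α=2.9012, β=1.7892, γ=0.6909.
cos(β/2)=0.625831, sin(β/2)=0.779959
d^3_{-3,-3}: single k=0 term ⇒ +0.060082;  D = -0.013069-0.058643i
d^3_{-2,-3}: single k=0 term ⇒ -0.183414;  D = +0.003873-0.183373i
d^3_{-1,-3}: single k=0 term ⇒ +0.361424;  D = +0.093443-0.349136i
d^3_{0,-3}: single k=0 term ⇒ -0.520117;  D = +0.250226-0.455970i
d^3_{1,-3}: single k=0 term ⇒ +0.561366;  D = +0.379473-0.413681i
d^3_{2,-3}: single k=0 term ⇒ -0.442477;  D = +0.368138-0.245481i
d^3_{3,-3}: single k=0 term ⇒ +0.225128;  D = +0.211655-0.076712i
Y_3^{m'}(θ=2.0107,φ=2.6536) and Σ D·Y over m':
  (-0.0131-0.0586i)·(-0.0329-0.3073i)  (+0.0039-0.1834i)·(-0.1996-0.2951i)  (+0.0934-0.3491i)·(+0.0241+0.0128i)  (+0.2502-0.4560i)·(+0.3327+0.0000i)  (+0.3795-0.4137i)·(-0.0241+0.0128i)  (+0.3681-0.2455i)·(-0.1996+0.2951i)  (+0.2117-0.0767i)·(+0.0329-0.3073i)
Y_3^-3(R⁻¹ n̂) = -0.004029-0.012584i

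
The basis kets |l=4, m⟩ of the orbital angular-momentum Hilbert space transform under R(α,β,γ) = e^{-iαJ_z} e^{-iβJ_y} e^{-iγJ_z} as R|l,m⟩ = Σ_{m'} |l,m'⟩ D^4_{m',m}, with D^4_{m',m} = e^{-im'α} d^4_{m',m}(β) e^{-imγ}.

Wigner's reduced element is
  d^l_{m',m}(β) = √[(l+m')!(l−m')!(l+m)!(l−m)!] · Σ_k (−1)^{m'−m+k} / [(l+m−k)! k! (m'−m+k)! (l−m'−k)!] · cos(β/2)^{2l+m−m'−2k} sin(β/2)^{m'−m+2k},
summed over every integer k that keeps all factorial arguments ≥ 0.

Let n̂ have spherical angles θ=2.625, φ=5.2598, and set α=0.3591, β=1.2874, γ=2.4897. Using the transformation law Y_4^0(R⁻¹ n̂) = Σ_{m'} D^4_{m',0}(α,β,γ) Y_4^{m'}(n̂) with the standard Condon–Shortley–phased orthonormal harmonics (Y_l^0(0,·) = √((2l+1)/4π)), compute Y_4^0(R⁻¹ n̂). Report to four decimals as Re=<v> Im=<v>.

Need the full column D^4_{m',0} for m'=−4..4 at α=0.3591, β=1.2874, γ=2.4897.
cos(β/2)=0.799881, sin(β/2)=0.600159
d^4_{-4,0}: single k=4 term ⇒ +0.444340;  D = +0.059538+0.440333i
d^4_{-3,0}: k∈[3..4] ⇒ +0.837508 -0.471489 = +0.366019;  D = +0.173386+0.322347i
d^4_{-2,0}: k∈[2..4] ⇒ +0.894963 -1.343558 +0.283642 = -0.164953;  D = -0.124208-0.108544i
d^4_{-1,0}: k∈[1..4] ⇒ +0.562287 -1.899290 +1.069237 -0.100324 = -0.368091;  D = -0.344612-0.129359i
d^4_{0,0}: k∈[0..4] ⇒ +0.167572 -1.509399 +1.911916 -0.478375 +0.016832 = +0.108546;  D = +0.108546+0.000000i
d^4_{1,0}: k∈[0..3] ⇒ -0.562287 +1.899290 -1.069237 +0.100324 = +0.368091;  D = +0.344612-0.129359i
d^4_{2,0}: k∈[0..2] ⇒ +0.894963 -1.343558 +0.283642 = -0.164953;  D = -0.124208+0.108544i
d^4_{3,0}: k∈[0..1] ⇒ -0.837508 +0.471489 = -0.366019;  D = -0.173386+0.322347i
d^4_{4,0}: single k=0 term ⇒ +0.444340;  D = +0.059538-0.440333i
Y_4^{m'}(θ=2.625,φ=5.2598) and Σ D·Y over m':
  (+0.0595+0.4403i)·(-0.0153-0.0215i)  (+0.1734+0.3223i)·(+0.1308-0.0094i)  (-0.1242-0.1085i)·(-0.1605+0.3114i)  (-0.3446-0.1294i)·(-0.2424-0.3977i)  (+0.1085+0.0000i)·(+0.0344+0.0000i)  (+0.3446-0.1294i)·(+0.2424-0.3977i)  (-0.1242+0.1085i)·(-0.1605-0.3114i)  (-0.1734+0.3223i)·(-0.1308-0.0094i)  (+0.0595-0.4403i)·(-0.0153+0.0215i)
Y_4^0(R⁻¹ n̂) = +0.243846-0.000000i

Re=0.2438 Im=0.0000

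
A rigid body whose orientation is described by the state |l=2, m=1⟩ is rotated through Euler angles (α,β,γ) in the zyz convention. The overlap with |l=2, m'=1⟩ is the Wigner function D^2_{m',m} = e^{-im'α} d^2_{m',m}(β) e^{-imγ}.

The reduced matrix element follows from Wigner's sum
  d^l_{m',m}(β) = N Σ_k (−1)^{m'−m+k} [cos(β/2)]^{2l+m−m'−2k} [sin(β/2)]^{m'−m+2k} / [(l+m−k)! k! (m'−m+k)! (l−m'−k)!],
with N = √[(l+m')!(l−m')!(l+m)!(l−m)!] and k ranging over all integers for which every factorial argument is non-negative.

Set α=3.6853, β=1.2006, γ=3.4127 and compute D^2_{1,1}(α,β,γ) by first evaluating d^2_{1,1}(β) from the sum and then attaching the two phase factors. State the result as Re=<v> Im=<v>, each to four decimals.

Re=-0.1291 Im=0.1369

Split into d^2_{1,1}(β=1.2006) × two z-phases.
c=cos(1.2006/2)=0.825166, s=sin(1.2006/2)=0.564890; N=√[6·1·6·1]=6.000000
The bounds max(0,m−m')=0 and min(l+m,l−m')=1 give 2 terms
  k=0: (−1)^0·6.0000/(6)·0.8252^4·0.5649^0 = +0.463624
  k=1: (−1)^1·6.0000/(2)·0.8252^2·0.5649^2 = -0.651826
d^2_{1,1}(1.2006) = +0.463624 -0.651826 = -0.188203
Phases: e^{-i·(1)·3.6853}=-0.855797+0.517312i, e^{-i·(1)·3.4127}=-0.963475+0.267799i ⇒ D=-0.129108+0.136936i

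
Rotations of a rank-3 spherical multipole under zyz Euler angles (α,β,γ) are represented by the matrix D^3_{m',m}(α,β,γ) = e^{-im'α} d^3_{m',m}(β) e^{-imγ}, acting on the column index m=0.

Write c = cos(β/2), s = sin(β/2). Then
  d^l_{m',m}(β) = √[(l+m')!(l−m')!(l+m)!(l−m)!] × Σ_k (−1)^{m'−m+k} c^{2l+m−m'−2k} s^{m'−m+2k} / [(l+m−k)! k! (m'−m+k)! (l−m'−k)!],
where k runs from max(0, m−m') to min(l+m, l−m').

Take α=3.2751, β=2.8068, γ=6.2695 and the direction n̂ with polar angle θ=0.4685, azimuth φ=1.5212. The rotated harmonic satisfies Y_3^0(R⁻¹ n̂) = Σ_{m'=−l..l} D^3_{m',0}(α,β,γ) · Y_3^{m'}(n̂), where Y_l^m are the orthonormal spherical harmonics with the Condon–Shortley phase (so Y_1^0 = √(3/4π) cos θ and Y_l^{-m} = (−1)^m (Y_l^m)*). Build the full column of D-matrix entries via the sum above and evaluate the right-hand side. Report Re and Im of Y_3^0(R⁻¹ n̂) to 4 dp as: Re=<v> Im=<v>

Re=-0.2538 Im=0.0000

Need the full column D^3_{m',0} for m'=−3..3 at α=3.2751, β=2.8068, γ=6.2695.
cos(β/2)=0.166616, sin(β/2)=0.986022
d^3_{-3,0}: single k=3 term ⇒ +0.019830;  D = -0.018261-0.007732i
d^3_{-2,0}: k∈[2..3] ⇒ +0.004104 -0.143727 = -0.139623;  D = -0.134675-0.036840i
d^3_{-1,0}: k∈[1..3] ⇒ +0.000439 -0.046081 +0.537947 = +0.492305;  D = -0.487924-0.065531i
d^3_{0,0}: k∈[0..3] ⇒ +0.000021 -0.006743 +0.236168 -0.919008 = -0.689563;  D = -0.689563+0.000000i
d^3_{1,0}: k∈[0..2] ⇒ -0.000439 +0.046081 -0.537947 = -0.492305;  D = +0.487924-0.065531i
d^3_{2,0}: k∈[0..1] ⇒ +0.004104 -0.143727 = -0.139623;  D = -0.134675+0.036840i
d^3_{3,0}: single k=0 term ⇒ -0.019830;  D = +0.018261-0.007732i
Y_3^{m'}(θ=0.4685,φ=1.5212) and Σ D·Y over m':
  (-0.0183-0.0077i)·(-0.0057+0.0380i)  (-0.1347-0.0368i)·(-0.1850-0.0184i)  (-0.4879-0.0655i)·(+0.0216-0.4344i)  (-0.6896+0.0000i)·(+0.3265+0.0000i)  (+0.4879-0.0655i)·(-0.0216-0.4344i)  (-0.1347+0.0368i)·(-0.1850+0.0184i)  (+0.0183-0.0077i)·(+0.0057+0.0380i)
Y_3^0(R⁻¹ n̂) = -0.253834-0.000000i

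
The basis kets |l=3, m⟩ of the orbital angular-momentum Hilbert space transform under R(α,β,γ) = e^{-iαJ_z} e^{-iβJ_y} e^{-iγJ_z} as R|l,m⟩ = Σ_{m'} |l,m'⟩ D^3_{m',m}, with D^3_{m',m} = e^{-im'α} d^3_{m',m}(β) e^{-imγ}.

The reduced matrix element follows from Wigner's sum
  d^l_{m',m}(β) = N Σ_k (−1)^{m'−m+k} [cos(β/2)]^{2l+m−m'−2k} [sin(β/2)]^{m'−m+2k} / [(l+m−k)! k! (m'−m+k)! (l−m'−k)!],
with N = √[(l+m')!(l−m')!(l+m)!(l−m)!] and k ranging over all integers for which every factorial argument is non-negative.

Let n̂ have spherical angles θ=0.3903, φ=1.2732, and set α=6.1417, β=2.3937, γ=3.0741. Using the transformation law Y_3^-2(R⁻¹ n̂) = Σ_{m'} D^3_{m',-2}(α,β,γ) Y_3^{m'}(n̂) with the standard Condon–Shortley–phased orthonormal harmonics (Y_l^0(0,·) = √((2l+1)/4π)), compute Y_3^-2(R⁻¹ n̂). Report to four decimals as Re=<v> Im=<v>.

Need the full column D^3_{m',-2} for m'=−3..3 at α=6.1417, β=2.3937, γ=3.0741.
cos(β/2)=0.365292, sin(β/2)=0.930893
d^3_{-3,-2}: single k=1 term ⇒ +0.014831;  D = +0.012570-0.007871i
d^3_{-2,-2}: k∈[0..1] ⇒ +0.002376 -0.077149 = -0.074773;  D = -0.068337+0.030350i
d^3_{-1,-2}: k∈[0..1] ⇒ -0.019147 +0.248685 = +0.229538;  D = +0.220821-0.062655i
d^3_{0,-2}: k∈[0..1] ⇒ +0.084512 -0.548832 = -0.464320;  D = -0.460096+0.062486i
d^3_{1,-2}: k∈[0..1] ⇒ -0.248685 +0.807493 = +0.558808;  D = +0.558797+0.003632i
d^3_{2,-2}: k∈[0..1] ⇒ +0.501013 -0.650727 = -0.149714;  D = -0.148077-0.022075i
d^3_{3,-2}: single k=0 term ⇒ -0.625482;  D = -0.599459-0.178541i
Y_3^{m'}(θ=0.3903,φ=1.2732) and Σ D·Y over m':
  (+0.0126-0.0079i)·(-0.0179+0.0144i)  (-0.0683+0.0303i)·(-0.1133-0.0767i)  (+0.2208-0.0627i)·(+0.1181-0.3851i)  (-0.4601+0.0625i)·(+0.4404+0.0000i)  (+0.5588+0.0036i)·(-0.1181-0.3851i)  (-0.1481-0.0221i)·(-0.1133+0.0767i)  (-0.5995-0.1785i)·(+0.0179+0.0144i)
Y_3^-2(R⁻¹ n̂) = -0.245028-0.299133i

Re=-0.2450 Im=-0.2991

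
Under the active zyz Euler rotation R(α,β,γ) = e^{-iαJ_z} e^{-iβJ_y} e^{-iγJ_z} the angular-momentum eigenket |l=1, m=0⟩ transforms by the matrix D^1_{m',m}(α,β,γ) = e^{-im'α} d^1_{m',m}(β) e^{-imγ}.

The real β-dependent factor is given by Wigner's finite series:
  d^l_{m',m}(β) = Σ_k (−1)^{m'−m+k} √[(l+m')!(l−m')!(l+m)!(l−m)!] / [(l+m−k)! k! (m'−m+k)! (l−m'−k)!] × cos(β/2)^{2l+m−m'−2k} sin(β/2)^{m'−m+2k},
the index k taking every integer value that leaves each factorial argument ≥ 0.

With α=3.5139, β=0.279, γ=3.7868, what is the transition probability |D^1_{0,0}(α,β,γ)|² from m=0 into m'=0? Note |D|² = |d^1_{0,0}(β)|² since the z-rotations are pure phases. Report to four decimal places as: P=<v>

P=0.9242

First d^1_{0,0}(β=0.279), then the phase factors e^{-i(0)α} and e^{-i(0)γ}:
With c≡cos(β/2)=0.990286 and s≡sin(β/2)=0.139048, N=[1·1·1·1]^{1/2}=1.000000
The bounds max(0,m−m')=0 and min(l+m,l−m')=1 give 2 terms
  k=0: (−1)^0·1.0000/(1)·0.9903^2·0.1390^0 = +0.980666
  k=1: (−1)^1·1.0000/(1)·0.9903^0·0.1390^2 = -0.019334
d^1_{0,0}(0.279) = +0.980666 -0.019334 = +0.961331
|D^1_{0,0}|² = |d^1_{0,0}(β)|² = (+0.961331)² = 0.924158 (the z-rotation phases have unit modulus)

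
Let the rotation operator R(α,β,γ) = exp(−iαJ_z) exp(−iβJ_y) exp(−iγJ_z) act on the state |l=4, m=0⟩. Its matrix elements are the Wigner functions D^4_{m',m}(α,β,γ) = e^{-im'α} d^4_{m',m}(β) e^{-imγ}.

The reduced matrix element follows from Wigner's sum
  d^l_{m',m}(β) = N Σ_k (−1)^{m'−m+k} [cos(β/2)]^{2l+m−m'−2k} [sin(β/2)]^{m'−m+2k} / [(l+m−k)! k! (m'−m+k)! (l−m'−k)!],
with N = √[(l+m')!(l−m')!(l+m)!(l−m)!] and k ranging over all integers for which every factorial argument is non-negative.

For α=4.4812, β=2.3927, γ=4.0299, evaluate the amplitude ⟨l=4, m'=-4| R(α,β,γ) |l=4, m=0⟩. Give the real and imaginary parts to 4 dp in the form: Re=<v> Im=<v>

First d^4_{-4,0}(β=2.3927), then the phase factors e^{-i(-4)α} and e^{-i(0)γ}:
c=cos(2.3927/2)=0.365757, s=sin(2.3927/2)=0.930710; N=√[1·40320·24·24]=4819.161753
Admissible k: 4..4 (factorial args all ≥0)
  k=4: (−1)^0·4819.1618/(576)·0.3658^4·0.9307^4 = +0.112352
d^4_{-4,0}(2.3927) = +0.112352
Attach z-rotation phases: D = e^{-i(-4)(4.4812)}·(+0.112352)·e^{-i(0)(4.0299)} = +0.067639-0.089710i

Re=0.0676 Im=-0.0897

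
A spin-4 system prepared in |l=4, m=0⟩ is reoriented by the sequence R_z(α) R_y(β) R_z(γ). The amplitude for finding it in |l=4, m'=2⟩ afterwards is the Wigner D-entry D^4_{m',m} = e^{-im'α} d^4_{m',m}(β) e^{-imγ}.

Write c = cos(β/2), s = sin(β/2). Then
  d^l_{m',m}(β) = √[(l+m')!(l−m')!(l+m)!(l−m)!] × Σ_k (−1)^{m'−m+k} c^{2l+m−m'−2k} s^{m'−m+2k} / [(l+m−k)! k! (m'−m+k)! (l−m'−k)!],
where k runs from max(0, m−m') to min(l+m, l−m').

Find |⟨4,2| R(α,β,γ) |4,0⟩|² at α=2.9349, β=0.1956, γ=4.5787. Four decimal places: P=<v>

D^4_{2,0}(2.9349,0.1956,4.5787) = e^{-i·2·2.9349}·d^4_{2,0}(0.1956)·e^{-i·0·4.5787}. Compute d first:
With c≡cos(β/2)=0.995221 and s≡sin(β/2)=0.097644, N=[720·2·24·24]^{1/2}=910.735966
Admissible k: 0..2 (factorial args all ≥0)
  k=0: (−1)^2·910.7360/(96)·0.9952^6·0.0976^2 = +0.087889
  k=1: (−1)^3·910.7360/(36)·0.9952^4·0.0976^4 = -0.002256
  k=2: (−1)^4·910.7360/(96)·0.9952^2·0.0976^6 = +0.000008
d^4_{2,0}(0.1956) = +0.087889 -0.002256 +0.000008 = +0.085641
|D^4_{2,0}|² = |d^4_{2,0}(β)|² = (+0.085641)² = 0.007334 (the z-rotation phases have unit modulus)

P=0.0073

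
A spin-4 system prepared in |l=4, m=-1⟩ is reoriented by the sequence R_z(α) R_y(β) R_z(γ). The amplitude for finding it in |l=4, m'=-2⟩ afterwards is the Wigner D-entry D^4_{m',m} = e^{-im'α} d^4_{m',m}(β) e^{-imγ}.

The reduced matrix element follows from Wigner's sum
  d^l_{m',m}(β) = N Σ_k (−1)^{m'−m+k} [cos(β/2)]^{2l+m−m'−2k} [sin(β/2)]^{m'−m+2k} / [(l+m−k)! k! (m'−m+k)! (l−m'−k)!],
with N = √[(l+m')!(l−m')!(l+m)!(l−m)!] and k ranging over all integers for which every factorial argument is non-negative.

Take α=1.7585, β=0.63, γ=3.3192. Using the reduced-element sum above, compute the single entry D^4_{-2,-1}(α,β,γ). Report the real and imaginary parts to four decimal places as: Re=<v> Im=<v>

Re=0.3981 Im=0.2457

Split into d^4_{-2,-1}(β=0.63) × two z-phases.
With c≡cos(β/2)=0.950796 and s≡sin(β/2)=0.309816, N=[2·720·6·120]^{1/2}=1018.233765
The bounds max(0,m−m')=1 and min(l+m,l−m')=3 give 3 terms
  k=1: (−1)^0·1018.2338/(240)·0.9508^7·0.3098^1 = +0.923322
  k=2: (−1)^1·1018.2338/(48)·0.9508^5·0.3098^3 = -0.490182
  k=3: (−1)^2·1018.2338/(72)·0.9508^3·0.3098^5 = +0.034698
d^4_{-2,-1}(0.63) = +0.923322 -0.490182 +0.034698 = +0.467838
Attach z-rotation phases: D = e^{-i(-2)(1.7585)}·(+0.467838)·e^{-i(-1)(3.3192)} = +0.398104+0.245734i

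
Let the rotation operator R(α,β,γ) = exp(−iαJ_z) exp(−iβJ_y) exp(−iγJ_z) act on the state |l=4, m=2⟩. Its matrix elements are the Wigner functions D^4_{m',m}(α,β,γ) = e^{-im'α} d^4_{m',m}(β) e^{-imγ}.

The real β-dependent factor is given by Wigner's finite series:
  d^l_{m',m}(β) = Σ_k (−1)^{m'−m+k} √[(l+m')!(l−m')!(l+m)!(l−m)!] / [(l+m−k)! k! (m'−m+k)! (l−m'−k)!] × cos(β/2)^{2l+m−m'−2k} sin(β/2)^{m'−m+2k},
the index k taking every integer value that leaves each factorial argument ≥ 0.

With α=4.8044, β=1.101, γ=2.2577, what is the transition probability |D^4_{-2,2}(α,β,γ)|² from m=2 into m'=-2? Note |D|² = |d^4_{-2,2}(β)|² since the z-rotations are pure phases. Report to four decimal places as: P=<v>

Split into d^4_{-2,2}(β=1.101) × two z-phases.
c=cos(1.101/2)=0.852263, s=sin(1.101/2)=0.523113; N=√[2·720·720·2]=1440.000000
The bounds max(0,m−m')=4 and min(l+m,l−m')=6 give 3 terms
  k=4: (−1)^0·1440.0000/(96)·0.8523^4·0.5231^4 = +0.592611
  k=5: (−1)^1·1440.0000/(120)·0.8523^2·0.5231^6 = -0.178609
  k=6: (−1)^2·1440.0000/(1440)·0.8523^0·0.5231^8 = +0.005607
d^4_{-2,2}(1.101) = +0.592611 -0.178609 +0.005607 = +0.419609
|D^4_{-2,2}|² = |d^4_{-2,2}(β)|² = (+0.419609)² = 0.176072 (the z-rotation phases have unit modulus)

P=0.1761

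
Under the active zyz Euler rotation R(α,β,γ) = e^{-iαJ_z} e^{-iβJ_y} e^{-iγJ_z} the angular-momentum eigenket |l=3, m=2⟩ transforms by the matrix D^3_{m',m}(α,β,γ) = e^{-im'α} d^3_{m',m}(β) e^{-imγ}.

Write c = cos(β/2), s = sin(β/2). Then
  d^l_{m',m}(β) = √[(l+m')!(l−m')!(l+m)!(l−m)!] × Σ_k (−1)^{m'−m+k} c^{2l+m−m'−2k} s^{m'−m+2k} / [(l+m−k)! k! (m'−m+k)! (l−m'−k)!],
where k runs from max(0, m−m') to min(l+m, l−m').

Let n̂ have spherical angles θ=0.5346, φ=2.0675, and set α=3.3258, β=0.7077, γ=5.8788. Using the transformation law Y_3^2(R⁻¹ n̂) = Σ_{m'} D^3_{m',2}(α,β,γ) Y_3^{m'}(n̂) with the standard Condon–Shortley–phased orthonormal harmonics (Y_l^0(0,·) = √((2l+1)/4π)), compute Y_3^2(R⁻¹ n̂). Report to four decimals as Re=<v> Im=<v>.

Re=-0.2605 Im=0.2047

Need the full column D^3_{m',2} for m'=−3..3 at α=3.3258, β=0.7077, γ=5.8788.
cos(β/2)=0.938046, sin(β/2)=0.346512
d^3_{-3,2}: single k=5 term ⇒ +0.011479;  D = -0.002386-0.011228i
d^3_{-2,2}: k∈[4..5] ⇒ +0.063429 -0.001731 = +0.061698;  D = +0.023663+0.056980i
d^3_{-1,2}: k∈[3..4] ⇒ +0.217198 -0.014819 = +0.202379;  D = -0.110539-0.169524i
d^3_{0,2}: k∈[2..3] ⇒ +0.509205 -0.069483 = +0.439722;  D = +0.303579+0.318112i
d^3_{1,2}: k∈[1..2] ⇒ +0.795862 -0.217198 = +0.578664;  D = -0.469423-0.338370i
d^3_{2,2}: k∈[0..1] ⇒ +0.681308 -0.464838 = +0.216470;  D = +0.195819+0.092273i
d^3_{3,2}: single k=0 term ⇒ -0.616472;  D = +0.596358+0.156187i
Y_3^{m'}(θ=0.5346,φ=2.0675) and Σ D·Y over m':
  (-0.0024-0.0112i)·(+0.0550+0.0044i)  (+0.0237+0.0570i)·(-0.1246+0.1913i)  (-0.1105-0.1695i)·(-0.2120-0.3912i)  (+0.3036+0.3181i)·(+0.2254+0.0000i)  (-0.4694-0.3384i)·(+0.2120-0.3912i)  (+0.1958+0.0923i)·(-0.1246-0.1913i)  (+0.5964+0.1562i)·(-0.0550+0.0044i)
Y_3^2(R⁻¹ n̂) = -0.260491+0.204679i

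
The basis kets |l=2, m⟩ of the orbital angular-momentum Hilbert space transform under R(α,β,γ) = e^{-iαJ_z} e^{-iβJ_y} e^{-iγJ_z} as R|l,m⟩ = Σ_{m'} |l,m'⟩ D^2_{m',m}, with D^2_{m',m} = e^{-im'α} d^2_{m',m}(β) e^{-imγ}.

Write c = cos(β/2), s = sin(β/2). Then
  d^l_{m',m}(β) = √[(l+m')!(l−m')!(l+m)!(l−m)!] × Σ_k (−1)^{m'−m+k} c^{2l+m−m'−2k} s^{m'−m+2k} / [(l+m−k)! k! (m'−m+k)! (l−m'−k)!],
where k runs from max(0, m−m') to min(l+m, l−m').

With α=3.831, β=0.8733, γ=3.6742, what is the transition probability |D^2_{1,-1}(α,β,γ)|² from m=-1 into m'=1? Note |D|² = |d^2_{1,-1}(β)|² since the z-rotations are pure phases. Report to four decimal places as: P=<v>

P=0.1670

First d^2_{1,-1}(β=0.8733), then the phase factors e^{-i(1)α} and e^{-i(-1)γ}:
With c≡cos(β/2)=0.906173 and s≡sin(β/2)=0.422906, N=[6·1·1·6]^{1/2}=6.000000
k: max(0,(-1)−(1))=0 … min(2+(-1),2−(1))=1
  k=0: (−1)^2·6.0000/(2)·0.9062^2·0.4229^2 = +0.440587
  k=1: (−1)^3·6.0000/(6)·0.9062^0·0.4229^4 = -0.031987
d^2_{1,-1}(0.8733) = +0.440587 -0.031987 = +0.408600
|D^2_{1,-1}|² = |d^2_{1,-1}(β)|² = (+0.408600)² = 0.166954 (the z-rotation phases have unit modulus)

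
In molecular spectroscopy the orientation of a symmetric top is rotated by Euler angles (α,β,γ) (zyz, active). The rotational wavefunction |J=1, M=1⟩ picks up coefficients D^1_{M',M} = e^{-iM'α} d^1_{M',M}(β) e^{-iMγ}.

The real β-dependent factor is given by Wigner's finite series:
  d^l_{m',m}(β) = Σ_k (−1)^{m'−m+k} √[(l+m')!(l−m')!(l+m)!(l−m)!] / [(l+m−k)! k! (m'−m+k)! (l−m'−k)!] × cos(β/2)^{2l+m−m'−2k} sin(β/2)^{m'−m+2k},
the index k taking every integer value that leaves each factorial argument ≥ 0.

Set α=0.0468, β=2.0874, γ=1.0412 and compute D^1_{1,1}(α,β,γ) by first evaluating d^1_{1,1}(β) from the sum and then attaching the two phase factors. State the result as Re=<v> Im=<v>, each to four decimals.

First d^1_{1,1}(β=2.0874), then the phase factors e^{-i(1)α} and e^{-i(1)γ}:
Half-angle: c=0.503026, s=0.864271. N=√(2·1·2·1)=2.000000
The bounds max(0,m−m')=0 and min(l+m,l−m')=0 give 1 term
  k=0: (−1)^0·2.0000/(2)·0.5030^2·0.8643^0 = +0.253035
d^1_{1,1}(2.0874) = +0.253035
Attach z-rotation phases: D = e^{-i(1)(0.0468)}·(+0.253035)·e^{-i(1)(1.0412)} = +0.117473-0.224113i

Re=0.1175 Im=-0.2241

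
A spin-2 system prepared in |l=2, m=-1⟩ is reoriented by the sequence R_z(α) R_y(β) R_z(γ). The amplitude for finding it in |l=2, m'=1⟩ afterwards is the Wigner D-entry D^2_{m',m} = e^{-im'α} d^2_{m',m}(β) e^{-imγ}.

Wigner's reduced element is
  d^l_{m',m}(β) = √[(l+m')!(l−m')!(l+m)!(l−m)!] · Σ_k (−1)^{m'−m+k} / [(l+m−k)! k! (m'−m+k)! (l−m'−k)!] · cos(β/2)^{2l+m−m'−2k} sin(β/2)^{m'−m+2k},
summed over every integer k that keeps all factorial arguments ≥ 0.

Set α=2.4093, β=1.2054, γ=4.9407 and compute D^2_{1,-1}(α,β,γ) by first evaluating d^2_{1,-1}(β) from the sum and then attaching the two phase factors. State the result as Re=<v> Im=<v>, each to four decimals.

D^2_{1,-1}(2.4093,1.2054,4.9407) = e^{-i·1·2.4093}·d^2_{1,-1}(1.2054)·e^{-i·-1·4.9407}. Compute d first:
Half-angle: c=0.823808, s=0.566869. N=√(6·1·1·6)=6.000000
The bounds max(0,m−m')=0 and min(l+m,l−m')=1 give 2 terms
  k=0: (−1)^2·6.0000/(2)·0.8238^2·0.5669^2 = +0.654242
  k=1: (−1)^3·6.0000/(6)·0.8238^0·0.5669^4 = -0.103260
d^2_{1,-1}(1.2054) = +0.654242 -0.103260 = +0.550983
Phases: e^{-i·(1)·2.4093}=-0.743644-0.668576i, e^{-i·(-1)·4.9407}=+0.226333-0.974050i ⇒ D=-0.451551+0.315727i

Re=-0.4516 Im=0.3157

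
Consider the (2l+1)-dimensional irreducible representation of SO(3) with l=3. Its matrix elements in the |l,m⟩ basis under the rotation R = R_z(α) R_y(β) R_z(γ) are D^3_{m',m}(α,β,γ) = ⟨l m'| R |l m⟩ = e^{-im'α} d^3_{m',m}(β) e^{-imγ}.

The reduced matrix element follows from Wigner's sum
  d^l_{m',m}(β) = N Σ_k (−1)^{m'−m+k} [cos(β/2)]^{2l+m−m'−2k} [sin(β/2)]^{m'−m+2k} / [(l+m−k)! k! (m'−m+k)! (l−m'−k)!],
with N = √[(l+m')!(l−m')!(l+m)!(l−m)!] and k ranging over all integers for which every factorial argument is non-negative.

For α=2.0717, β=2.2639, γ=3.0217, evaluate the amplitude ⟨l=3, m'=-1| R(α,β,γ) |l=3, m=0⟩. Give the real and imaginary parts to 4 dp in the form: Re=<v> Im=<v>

Re=-0.1665 Im=0.3042

Split into d^3_{-1,0}(β=2.2639) × two z-phases.
Half-angle: c=0.424895, s=0.905242. N=√(2·24·6·6)=41.569219
The bounds max(0,m−m')=1 and min(l+m,l−m')=3 give 3 terms
  k=1: (−1)^0·41.5692/(12)·0.4249^5·0.9052^1 = +0.043428
  k=2: (−1)^1·41.5692/(4)·0.4249^3·0.9052^3 = -0.591361
  k=3: (−1)^2·41.5692/(12)·0.4249^1·0.9052^5 = +0.894741
d^3_{-1,0}(2.2639) = +0.043428 -0.591361 +0.894741 = +0.346807
D = (-0.480218+0.877149i)·(+0.346807)·(+1.000000+0.000000i) = -0.166543+0.304202i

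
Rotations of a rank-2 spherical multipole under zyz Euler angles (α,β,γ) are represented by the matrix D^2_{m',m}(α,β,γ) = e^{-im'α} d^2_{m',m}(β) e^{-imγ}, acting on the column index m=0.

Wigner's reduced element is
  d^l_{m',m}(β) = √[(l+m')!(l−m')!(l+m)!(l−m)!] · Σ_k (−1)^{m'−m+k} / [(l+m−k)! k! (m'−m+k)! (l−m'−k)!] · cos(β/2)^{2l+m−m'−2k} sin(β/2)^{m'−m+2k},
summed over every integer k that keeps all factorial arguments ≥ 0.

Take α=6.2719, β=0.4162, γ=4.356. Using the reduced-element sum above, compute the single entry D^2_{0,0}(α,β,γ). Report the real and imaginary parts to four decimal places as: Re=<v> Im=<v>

Split into d^2_{0,0}(β=0.4162) × two z-phases.
c=cos(0.4162/2)=0.978425, s=sin(0.4162/2)=0.206601; N=√[2·2·2·2]=4.000000
k∈{0,1,2} keeps every argument non-negative
  k=0: (−1)^0·4.0000/(4)·0.9784^4·0.2066^0 = +0.916454
  k=1: (−1)^1·4.0000/(1)·0.9784^2·0.2066^2 = -0.163449
  k=2: (−1)^2·4.0000/(4)·0.9784^0·0.2066^4 = +0.001822
d^2_{0,0}(0.4162) = +0.916454 -0.163449 +0.001822 = +0.754827
D = (+1.000000+0.000000i)·(+0.754827)·(+1.000000+0.000000i) = +0.754827+0.000000i

Re=0.7548 Im=0.0000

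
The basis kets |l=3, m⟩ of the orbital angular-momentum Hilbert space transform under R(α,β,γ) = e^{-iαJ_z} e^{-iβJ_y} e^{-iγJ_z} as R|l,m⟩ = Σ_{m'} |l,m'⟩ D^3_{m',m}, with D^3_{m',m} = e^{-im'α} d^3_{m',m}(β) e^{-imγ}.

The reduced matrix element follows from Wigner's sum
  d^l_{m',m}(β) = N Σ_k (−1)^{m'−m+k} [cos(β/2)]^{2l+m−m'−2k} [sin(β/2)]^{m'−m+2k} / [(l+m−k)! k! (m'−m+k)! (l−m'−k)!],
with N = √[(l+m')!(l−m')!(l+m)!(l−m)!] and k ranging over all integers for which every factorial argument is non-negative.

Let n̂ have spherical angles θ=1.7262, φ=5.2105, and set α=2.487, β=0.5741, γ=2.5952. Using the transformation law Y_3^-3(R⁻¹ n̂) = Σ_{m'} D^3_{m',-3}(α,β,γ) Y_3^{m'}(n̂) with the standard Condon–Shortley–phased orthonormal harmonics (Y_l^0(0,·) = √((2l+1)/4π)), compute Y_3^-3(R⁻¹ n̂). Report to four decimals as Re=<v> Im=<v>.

Re=0.2013 Im=-0.0058

Need the full column D^3_{m',-3} for m'=−3..3 at α=2.487, β=0.5741, γ=2.5952.
cos(β/2)=0.959083, sin(β/2)=0.283124
d^3_{-3,-3}: single k=0 term ⇒ +0.778284;  D = -0.696911+0.346468i
d^3_{-2,-3}: single k=0 term ⇒ -0.562774;  D = -0.552300-0.108069i
d^3_{-1,-3}: single k=0 term ⇒ +0.262679;  D = -0.173793-0.196967i
d^3_{0,-3}: single k=0 term ⇒ -0.089540;  D = -0.006118-0.089330i
d^3_{1,-3}: single k=0 term ⇒ +0.022891;  D = +0.012664-0.019069i
d^3_{2,-3}: single k=0 term ⇒ -0.004274;  D = +0.004043-0.001385i
d^3_{3,-3}: single k=0 term ⇒ +0.000515;  D = +0.000488+0.000164i
Y_3^{m'}(θ=1.7262,φ=5.2105) and Σ D·Y over m':
  (-0.6969+0.3465i)·(-0.4011-0.0307i)  (-0.5523-0.1081i)·(+0.0839-0.1296i)  (-0.1738-0.1970i)·(-0.1343-0.2469i)  (-0.0061-0.0893i)·(+0.1664+0.0000i)  (+0.0127-0.0191i)·(+0.1343-0.2469i)  (+0.0040-0.0014i)·(+0.0839+0.1296i)  (+0.0005+0.0002i)·(+0.4011-0.0307i)
Y_3^-3(R⁻¹ n̂) = +0.201262-0.005790i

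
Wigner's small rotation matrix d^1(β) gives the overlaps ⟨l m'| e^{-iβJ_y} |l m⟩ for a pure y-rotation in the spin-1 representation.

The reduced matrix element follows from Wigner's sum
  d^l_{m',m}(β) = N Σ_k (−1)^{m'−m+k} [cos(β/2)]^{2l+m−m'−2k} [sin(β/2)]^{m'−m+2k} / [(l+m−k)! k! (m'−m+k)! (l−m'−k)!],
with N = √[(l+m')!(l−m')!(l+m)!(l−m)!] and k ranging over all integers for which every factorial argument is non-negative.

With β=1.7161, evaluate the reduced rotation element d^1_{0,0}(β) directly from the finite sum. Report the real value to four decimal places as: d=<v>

d=-0.1448

d^1_{0,0}(β=1.7161) via Wigner's sum:
With c≡cos(β/2)=0.653914 and s≡sin(β/2)=0.756569, N=[1·1·1·1]^{1/2}=1.000000
k∈{0,1} keeps every argument non-negative
  k=0: (−1)^0·1.0000/(1)·0.6539^2·0.7566^0 = +0.427604
  k=1: (−1)^1·1.0000/(1)·0.6539^0·0.7566^2 = -0.572396
d^1_{0,0}(1.7161) = +0.427604 -0.572396 = -0.144793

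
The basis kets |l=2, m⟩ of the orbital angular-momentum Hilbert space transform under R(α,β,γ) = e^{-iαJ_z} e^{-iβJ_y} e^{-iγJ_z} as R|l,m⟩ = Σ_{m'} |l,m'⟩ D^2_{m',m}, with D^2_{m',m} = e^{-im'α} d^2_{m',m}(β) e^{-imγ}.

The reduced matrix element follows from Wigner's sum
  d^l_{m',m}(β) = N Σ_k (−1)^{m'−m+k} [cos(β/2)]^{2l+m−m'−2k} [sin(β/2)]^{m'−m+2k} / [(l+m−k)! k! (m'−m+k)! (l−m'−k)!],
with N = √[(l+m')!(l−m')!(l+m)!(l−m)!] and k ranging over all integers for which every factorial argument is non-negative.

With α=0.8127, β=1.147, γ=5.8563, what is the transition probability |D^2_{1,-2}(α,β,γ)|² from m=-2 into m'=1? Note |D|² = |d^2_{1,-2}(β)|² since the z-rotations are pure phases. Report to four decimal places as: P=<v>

P=0.0720

D^2_{1,-2}(0.8127,1.147,5.8563) = e^{-i·1·0.8127}·d^2_{1,-2}(1.147)·e^{-i·-2·5.8563}. Compute d first:
With c≡cos(β/2)=0.840007 and s≡sin(β/2)=0.542575, N=[6·1·1·24]^{1/2}=12.000000
k: max(0,(-2)−(1))=0 … min(2+(-2),2−(1))=0
  k=0: (−1)^3·12.0000/(6)·0.8400^1·0.5426^3 = -0.268345
d^2_{1,-2}(1.147) = -0.268345
|D^2_{1,-2}|² = |d^2_{1,-2}(β)|² = (-0.268345)² = 0.072009 (the z-rotation phases have unit modulus)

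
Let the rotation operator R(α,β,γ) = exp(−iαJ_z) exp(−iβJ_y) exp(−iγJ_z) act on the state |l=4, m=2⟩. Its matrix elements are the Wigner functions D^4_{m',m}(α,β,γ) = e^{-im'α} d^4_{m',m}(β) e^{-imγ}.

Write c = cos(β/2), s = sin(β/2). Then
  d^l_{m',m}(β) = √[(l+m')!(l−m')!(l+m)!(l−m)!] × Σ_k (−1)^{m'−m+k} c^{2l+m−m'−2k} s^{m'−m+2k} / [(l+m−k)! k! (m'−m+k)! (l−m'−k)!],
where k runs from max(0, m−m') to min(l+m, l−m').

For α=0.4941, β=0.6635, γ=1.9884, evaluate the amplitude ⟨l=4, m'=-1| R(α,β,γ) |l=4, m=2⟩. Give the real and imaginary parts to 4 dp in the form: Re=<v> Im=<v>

Re=-0.2874 Im=0.1020

D^4_{-1,2}(0.4941,0.6635,1.9884) = e^{-i·-1·0.4941}·d^4_{-1,2}(0.6635)·e^{-i·2·1.9884}. Compute d first:
c=cos(0.6635/2)=0.945474, s=sin(0.6635/2)=0.325698; N=√[6·120·720·2]=1018.233765
k∈{3,4,5} keeps every argument non-negative
  k=3: (−1)^0·1018.2338/(72)·0.9455^5·0.3257^3 = +0.369155
  k=4: (−1)^1·1018.2338/(48)·0.9455^3·0.3257^5 = -0.065710
  k=5: (−1)^2·1018.2338/(240)·0.9455^1·0.3257^7 = +0.001560
d^4_{-1,2}(0.6635) = +0.369155 -0.065710 +0.001560 = +0.305004
Attach z-rotation phases: D = e^{-i(-1)(0.4941)}·(+0.305004)·e^{-i(2)(1.9884)} = -0.287431+0.102033i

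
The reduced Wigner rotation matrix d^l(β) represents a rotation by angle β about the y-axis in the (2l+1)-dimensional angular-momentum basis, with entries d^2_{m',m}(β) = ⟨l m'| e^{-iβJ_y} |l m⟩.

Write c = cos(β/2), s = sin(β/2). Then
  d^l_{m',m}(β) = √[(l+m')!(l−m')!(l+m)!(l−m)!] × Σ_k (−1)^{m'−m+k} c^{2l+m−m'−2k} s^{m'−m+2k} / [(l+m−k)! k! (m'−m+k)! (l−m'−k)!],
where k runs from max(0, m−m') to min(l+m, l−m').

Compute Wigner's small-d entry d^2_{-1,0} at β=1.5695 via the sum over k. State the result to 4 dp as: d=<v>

d^2_{-1,0}(β=1.5695) via Wigner's sum:
c=cos(1.5695/2)=0.707565, s=sin(1.5695/2)=0.706648; N=√[1·6·2·2]=4.898979
k∈{1,2} keeps every argument non-negative
  k=1: (−1)^0·4.8990/(2)·0.7076^3·0.7066^1 = +0.613166
  k=2: (−1)^1·4.8990/(2)·0.7076^1·0.7066^3 = -0.611578
d^2_{-1,0}(1.5695) = +0.613166 -0.611578 = +0.001588

d=0.0016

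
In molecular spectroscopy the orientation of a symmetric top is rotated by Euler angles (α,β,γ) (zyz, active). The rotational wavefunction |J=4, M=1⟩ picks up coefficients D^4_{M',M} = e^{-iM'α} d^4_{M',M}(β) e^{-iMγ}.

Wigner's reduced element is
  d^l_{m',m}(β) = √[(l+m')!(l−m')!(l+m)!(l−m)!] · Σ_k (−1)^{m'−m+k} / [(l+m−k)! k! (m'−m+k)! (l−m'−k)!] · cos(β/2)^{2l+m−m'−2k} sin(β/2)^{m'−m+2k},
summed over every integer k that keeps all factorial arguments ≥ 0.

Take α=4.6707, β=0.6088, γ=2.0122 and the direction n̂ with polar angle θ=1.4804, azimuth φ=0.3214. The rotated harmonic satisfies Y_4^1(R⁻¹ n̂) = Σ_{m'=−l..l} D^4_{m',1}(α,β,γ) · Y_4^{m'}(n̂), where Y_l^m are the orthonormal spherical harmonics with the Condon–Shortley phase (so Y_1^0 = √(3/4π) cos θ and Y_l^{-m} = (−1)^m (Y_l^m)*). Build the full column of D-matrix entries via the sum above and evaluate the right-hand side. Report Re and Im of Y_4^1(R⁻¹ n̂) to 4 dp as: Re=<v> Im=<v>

Re=-0.1729 Im=0.0155

Need the full column D^4_{m',1} for m'=−4..4 at α=4.6707, β=0.6088, γ=2.0122.
cos(β/2)=0.954027, sin(β/2)=0.299721
d^4_{-4,1}: single k=5 term ⇒ +0.015717;  D = -0.008980-0.012899i
d^4_{-3,1}: k∈[4..5] ⇒ +0.088436 -0.005237 = +0.083199;  D = +0.070203-0.044649i
d^4_{-2,1}: k∈[3..5] ⇒ +0.300932 -0.044553 +0.000879 = +0.257259;  D = +0.128893+0.222641i
d^4_{-1,1}: k∈[2..5] ⇒ +0.677326 -0.200554 +0.009897 -0.000065 = +0.486604;  D = -0.430918+0.226037i
d^4_{0,1}: k∈[1..4] ⇒ +0.964176 -0.570979 +0.056355 -0.000927 = +0.448625;  D = -0.191657-0.405626i
d^4_{1,1}: k∈[0..3] ⇒ +0.686254 -1.015989 +0.200554 -0.006598 = -0.135779;  D = -0.125075+0.052839i
d^4_{2,1}: k∈[0..2] ⇒ -0.914698 +0.451399 -0.029702 = -0.493001;  D = -0.172760-0.461740i
d^4_{3,1}: k∈[0..1] ⇒ +0.537611 -0.088436 = +0.449175;  D = -0.426887+0.139732i
d^4_{4,1}: single k=0 term ⇒ -0.159238;  D = +0.043187+0.153270i
Y_4^{m'}(θ=1.4804,φ=0.3214) and Σ D·Y over m':
  (-0.0090-0.0129i)·(+0.1225-0.4178i)  (+0.0702-0.0446i)·(+0.0636-0.0917i)  (+0.1289+0.2226i)·(-0.2504+0.1875i)  (-0.4309+0.2260i)·(-0.1188+0.0395i)  (-0.1917-0.4056i)·(+0.2917+0.0000i)  (-0.1251+0.0528i)·(+0.1188+0.0395i)  (-0.1728-0.4617i)·(-0.2504-0.1875i)  (-0.4269+0.1397i)·(-0.0636-0.0917i)  (+0.0432+0.1533i)·(+0.1225+0.4178i)
Y_4^1(R⁻¹ n̂) = -0.172867+0.015523i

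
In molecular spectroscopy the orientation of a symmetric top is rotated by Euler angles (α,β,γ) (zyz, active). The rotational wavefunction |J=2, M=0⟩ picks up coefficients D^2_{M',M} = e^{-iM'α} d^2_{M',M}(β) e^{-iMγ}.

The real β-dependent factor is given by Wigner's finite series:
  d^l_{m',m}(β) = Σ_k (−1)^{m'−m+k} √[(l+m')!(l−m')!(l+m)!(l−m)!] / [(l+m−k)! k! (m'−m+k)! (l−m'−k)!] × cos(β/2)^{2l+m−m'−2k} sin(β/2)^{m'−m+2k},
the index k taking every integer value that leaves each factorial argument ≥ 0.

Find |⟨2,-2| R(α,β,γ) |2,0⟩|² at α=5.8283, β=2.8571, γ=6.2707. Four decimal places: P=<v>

D^2_{-2,0}(5.8283,2.8571,6.2707) = e^{-i·-2·5.8283}·d^2_{-2,0}(2.8571)·e^{-i·0·6.2707}. Compute d first:
c=cos(2.8571/2)=0.141767, s=sin(2.8571/2)=0.989900; N=√[1·24·2·2]=9.797959
The bounds max(0,m−m')=2 and min(l+m,l−m')=2 give 1 term
  k=2: (−1)^0·9.7980/(4)·0.1418^2·0.9899^2 = +0.048240
d^2_{-2,0}(2.8571) = +0.048240
|D^2_{-2,0}|² = |d^2_{-2,0}(β)|² = (+0.048240)² = 0.002327 (the z-rotation phases have unit modulus)

P=0.0023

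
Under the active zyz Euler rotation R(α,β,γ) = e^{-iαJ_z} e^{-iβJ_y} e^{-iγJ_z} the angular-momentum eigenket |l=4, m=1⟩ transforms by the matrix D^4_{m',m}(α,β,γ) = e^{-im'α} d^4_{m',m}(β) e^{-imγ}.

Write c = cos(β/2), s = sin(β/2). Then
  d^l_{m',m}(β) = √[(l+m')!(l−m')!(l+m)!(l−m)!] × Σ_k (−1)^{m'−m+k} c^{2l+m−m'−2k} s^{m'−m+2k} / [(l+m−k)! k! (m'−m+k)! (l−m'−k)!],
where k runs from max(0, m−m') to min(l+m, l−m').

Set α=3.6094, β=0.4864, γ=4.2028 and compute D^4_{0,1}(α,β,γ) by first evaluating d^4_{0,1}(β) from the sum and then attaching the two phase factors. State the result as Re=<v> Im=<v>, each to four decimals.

Re=-0.2784 Im=0.4982

Split into d^4_{0,1}(β=0.4864) × two z-phases.
c=cos(0.4864/2)=0.970572, s=sin(0.4864/2)=0.240810; N=√[24·24·120·6]=643.987578
k: max(0,(1)−(0))=1 … min(4+(1),4−(0))=4
  k=1: (−1)^0·643.9876/(144)·0.9706^7·0.2408^1 = +0.873744
  k=2: (−1)^1·643.9876/(24)·0.9706^5·0.2408^3 = -0.322721
  k=3: (−1)^2·643.9876/(24)·0.9706^3·0.2408^5 = +0.019866
  k=4: (−1)^3·643.9876/(144)·0.9706^1·0.2408^7 = -0.000204
d^4_{0,1}(0.4864) = +0.873744 -0.322721 +0.019866 -0.000204 = +0.570686
Phases: e^{-i·(0)·3.6094}=+1.000000+0.000000i, e^{-i·(1)·4.2028}=-0.487818+0.872945i ⇒ D=-0.278391+0.498177i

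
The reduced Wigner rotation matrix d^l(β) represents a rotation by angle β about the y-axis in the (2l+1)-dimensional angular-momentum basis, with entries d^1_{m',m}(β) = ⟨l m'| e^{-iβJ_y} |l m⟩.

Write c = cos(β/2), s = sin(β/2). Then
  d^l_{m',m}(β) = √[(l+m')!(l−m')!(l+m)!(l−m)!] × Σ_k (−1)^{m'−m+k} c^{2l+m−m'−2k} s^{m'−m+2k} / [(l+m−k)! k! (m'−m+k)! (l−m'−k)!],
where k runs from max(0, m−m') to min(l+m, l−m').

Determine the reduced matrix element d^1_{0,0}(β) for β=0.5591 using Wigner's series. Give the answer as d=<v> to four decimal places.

d^1_{0,0}(β=0.5591) via Wigner's sum:
Half-angle: c=0.961180, s=0.275923. N=√(1·1·1·1)=1.000000
k∈{0,1} keeps every argument non-negative
  k=0: (−1)^0·1.0000/(1)·0.9612^2·0.2759^0 = +0.923866
  k=1: (−1)^1·1.0000/(1)·0.9612^0·0.2759^2 = -0.076134
d^1_{0,0}(0.5591) = +0.923866 -0.076134 = +0.847733

d=0.8477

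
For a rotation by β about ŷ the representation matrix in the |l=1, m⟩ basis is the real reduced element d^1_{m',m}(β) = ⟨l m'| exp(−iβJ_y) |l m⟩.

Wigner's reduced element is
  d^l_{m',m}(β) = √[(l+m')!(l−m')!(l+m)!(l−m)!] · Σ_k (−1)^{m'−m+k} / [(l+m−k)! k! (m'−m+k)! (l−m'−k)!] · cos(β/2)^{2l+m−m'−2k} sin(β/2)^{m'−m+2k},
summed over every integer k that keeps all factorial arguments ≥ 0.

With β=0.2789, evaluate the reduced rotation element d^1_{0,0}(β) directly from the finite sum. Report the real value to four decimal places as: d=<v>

d=0.9614

d^1_{0,0}(β=0.2789) via Wigner's sum:
c=cos(0.2789/2)=0.990293, s=sin(0.2789/2)=0.138998; N=√[1·1·1·1]=1.000000
k: max(0,(0)−(0))=0 … min(1+(0),1−(0))=1
  k=0: (−1)^0·1.0000/(1)·0.9903^2·0.1390^0 = +0.980679
  k=1: (−1)^1·1.0000/(1)·0.9903^0·0.1390^2 = -0.019321
d^1_{0,0}(0.2789) = +0.980679 -0.019321 = +0.961359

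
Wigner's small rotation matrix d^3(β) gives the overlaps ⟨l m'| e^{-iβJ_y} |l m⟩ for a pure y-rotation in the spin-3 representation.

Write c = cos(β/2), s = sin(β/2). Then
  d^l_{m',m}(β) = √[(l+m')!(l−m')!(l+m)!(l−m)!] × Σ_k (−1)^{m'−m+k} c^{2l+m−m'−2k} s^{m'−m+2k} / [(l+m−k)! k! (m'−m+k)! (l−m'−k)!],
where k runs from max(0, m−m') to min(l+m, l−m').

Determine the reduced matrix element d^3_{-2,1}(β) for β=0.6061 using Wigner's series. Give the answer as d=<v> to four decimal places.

d=0.1390

d^3_{-2,1}(β=0.6061) via Wigner's sum:
Half-angle: c=0.954431, s=0.298433. N=√(1·120·24·2)=75.894664
The bounds max(0,m−m')=3 and min(l+m,l−m')=4 give 2 terms
  k=3: (−1)^0·75.8947/(12)·0.9544^3·0.2984^3 = +0.146151
  k=4: (−1)^1·75.8947/(24)·0.9544^1·0.2984^5 = -0.007145
d^3_{-2,1}(0.6061) = +0.146151 -0.007145 = +0.139007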